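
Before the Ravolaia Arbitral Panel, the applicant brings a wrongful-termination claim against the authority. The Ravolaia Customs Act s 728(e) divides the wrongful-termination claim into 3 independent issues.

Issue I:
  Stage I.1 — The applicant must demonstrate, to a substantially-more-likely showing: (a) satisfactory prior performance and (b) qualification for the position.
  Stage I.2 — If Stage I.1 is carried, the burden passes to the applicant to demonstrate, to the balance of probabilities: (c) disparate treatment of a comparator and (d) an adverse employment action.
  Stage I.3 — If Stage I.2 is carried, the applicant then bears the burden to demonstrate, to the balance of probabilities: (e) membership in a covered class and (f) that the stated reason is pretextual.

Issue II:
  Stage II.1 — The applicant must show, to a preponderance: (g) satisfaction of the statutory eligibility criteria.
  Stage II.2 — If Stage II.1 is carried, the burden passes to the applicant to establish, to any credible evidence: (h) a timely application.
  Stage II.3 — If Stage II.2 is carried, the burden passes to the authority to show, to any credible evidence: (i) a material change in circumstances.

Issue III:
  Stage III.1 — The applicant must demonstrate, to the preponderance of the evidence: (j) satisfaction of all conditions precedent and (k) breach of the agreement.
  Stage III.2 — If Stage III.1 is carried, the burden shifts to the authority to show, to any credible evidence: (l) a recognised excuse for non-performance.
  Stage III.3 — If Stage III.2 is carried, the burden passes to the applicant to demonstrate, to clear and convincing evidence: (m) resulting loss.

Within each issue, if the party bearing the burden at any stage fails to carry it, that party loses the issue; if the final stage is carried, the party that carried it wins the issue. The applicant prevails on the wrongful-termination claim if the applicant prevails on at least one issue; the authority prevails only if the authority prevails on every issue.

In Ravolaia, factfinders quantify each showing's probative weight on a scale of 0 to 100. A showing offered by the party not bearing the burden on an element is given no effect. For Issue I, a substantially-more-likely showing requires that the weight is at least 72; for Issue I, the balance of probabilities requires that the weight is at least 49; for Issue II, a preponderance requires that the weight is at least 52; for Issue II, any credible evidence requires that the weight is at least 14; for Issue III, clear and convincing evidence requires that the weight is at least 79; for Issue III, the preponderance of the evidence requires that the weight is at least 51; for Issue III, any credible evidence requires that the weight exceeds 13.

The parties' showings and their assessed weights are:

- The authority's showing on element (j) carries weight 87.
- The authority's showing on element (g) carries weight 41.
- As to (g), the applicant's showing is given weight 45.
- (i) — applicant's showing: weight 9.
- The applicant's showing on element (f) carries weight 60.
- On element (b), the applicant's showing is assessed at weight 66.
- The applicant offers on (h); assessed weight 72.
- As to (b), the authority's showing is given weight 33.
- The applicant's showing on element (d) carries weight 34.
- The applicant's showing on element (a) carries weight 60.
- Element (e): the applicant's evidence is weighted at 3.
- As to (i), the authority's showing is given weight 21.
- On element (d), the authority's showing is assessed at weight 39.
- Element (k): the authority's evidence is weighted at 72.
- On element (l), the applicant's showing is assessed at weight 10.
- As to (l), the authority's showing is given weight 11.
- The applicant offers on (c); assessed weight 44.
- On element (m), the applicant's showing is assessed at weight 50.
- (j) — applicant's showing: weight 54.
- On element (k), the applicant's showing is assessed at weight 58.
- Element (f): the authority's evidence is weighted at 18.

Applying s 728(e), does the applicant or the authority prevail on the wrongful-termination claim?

applicant

— Issue I —
Stage I.1 (applicant, a substantially-more-likely showing, weight is at least 72): (a) 60 < 72 — fails; (b) 66 (authority's 33 disregarded) < 72 — fails.
  Stage I.1 not carried; the applicant fails its burden.
So the authority prevails on this issue.
— Issue II —
Stage II.1 (applicant, a preponderance, weight is at least 52): (g) 45 (authority's 41 disregarded) < 52 — fails.
  Not every element is met, so the applicant fails to carry Stage II.1.
The authority prevails on this issue.
— Issue III —
At Stage III.1 the applicant must meet the preponderance of the evidence (weight is at least 51): on (j) the weight is 54 (the authority's 87 is given no effect), which does reach 51, so (j) meets the standard; on (k) the weight is 58 (the authority's 72 is given no effect), ≥ 51, so (k) meets the standard.
  All elements met. The burden passes to the authority.
At Stage III.2 the authority must meet any credible evidence (weight exceeds 13): on (l) the weight is 11 (the applicant's 10 is given no effect), which does not exceed 13, so (l) does not meet the standard.
  The authority does not carry Stage III.2.
So the applicant prevails on this issue.
Per-issue: Issue I → authority; Issue II → authority; Issue III → applicant. The applicant must prevail on at least one issue; overall, the applicant prevails.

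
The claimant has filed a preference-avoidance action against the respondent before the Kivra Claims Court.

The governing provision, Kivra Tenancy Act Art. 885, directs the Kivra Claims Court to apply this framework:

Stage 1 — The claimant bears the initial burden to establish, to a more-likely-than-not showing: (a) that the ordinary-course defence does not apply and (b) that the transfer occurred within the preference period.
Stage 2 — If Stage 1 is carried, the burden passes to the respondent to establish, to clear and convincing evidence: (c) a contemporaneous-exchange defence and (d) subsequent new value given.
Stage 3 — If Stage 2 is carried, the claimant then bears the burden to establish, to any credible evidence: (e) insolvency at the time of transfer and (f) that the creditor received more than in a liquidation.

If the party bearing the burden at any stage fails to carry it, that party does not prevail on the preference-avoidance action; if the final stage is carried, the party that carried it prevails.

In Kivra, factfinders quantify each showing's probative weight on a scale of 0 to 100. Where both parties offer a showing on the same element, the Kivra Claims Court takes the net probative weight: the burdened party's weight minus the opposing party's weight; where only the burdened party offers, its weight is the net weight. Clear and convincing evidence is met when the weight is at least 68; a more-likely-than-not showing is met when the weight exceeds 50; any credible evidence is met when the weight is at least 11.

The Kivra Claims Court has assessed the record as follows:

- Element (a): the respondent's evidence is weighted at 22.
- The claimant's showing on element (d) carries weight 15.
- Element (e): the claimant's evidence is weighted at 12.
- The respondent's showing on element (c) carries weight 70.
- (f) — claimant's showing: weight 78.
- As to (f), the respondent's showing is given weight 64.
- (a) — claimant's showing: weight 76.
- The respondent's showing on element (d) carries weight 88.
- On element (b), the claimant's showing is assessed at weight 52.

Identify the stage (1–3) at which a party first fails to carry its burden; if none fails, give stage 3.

Stage 1 — burden on claimant; standard: a more-likely-than-not showing (weight exceeds 50).
    (a): 76 − 22 = 54 > 50 [met]
    (b): 52 > 50 [met]
  All elements met. The burden passes to the respondent.
Stage 2 — burden on respondent; standard: clear and convincing evidence (weight is at least 68).
    (c): 70 ≥ 68 [met]
    (d): 88 − 15 = 73 ≥ 68 [met]
  All elements met. The burden passes to the claimant.
Stage 3 — burden on claimant; standard: any credible evidence (weight is at least 11).
    (e): 12 ≥ 11 [met]
    (f): 78 − 64 = 14 ≥ 11 [met]
  Stage 3 carried; the final stage is satisfied.
All stages carried — the claimant prevails.

stage 3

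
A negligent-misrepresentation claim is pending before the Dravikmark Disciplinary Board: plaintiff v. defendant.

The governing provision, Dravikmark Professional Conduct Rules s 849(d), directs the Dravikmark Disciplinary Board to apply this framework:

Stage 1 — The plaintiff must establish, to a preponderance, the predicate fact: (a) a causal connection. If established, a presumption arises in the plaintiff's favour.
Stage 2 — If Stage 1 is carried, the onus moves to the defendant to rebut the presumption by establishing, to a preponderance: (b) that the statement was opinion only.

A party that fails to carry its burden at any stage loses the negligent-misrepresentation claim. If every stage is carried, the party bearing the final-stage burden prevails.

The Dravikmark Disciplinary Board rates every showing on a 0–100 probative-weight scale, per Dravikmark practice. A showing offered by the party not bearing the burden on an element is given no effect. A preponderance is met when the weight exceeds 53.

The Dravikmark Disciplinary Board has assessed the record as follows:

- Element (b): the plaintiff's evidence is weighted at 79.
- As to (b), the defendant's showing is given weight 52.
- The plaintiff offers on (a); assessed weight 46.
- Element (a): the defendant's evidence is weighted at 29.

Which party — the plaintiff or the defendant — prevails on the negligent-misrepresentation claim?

defendant

Stage 1 — burden on plaintiff; standard: a preponderance (weight exceeds 53).
    (a): 46 (defendant's 29 disregarded) ≤ 53 [not met]
  Not every element is met, so the plaintiff fails to carry Stage 1.
So the defendant prevails.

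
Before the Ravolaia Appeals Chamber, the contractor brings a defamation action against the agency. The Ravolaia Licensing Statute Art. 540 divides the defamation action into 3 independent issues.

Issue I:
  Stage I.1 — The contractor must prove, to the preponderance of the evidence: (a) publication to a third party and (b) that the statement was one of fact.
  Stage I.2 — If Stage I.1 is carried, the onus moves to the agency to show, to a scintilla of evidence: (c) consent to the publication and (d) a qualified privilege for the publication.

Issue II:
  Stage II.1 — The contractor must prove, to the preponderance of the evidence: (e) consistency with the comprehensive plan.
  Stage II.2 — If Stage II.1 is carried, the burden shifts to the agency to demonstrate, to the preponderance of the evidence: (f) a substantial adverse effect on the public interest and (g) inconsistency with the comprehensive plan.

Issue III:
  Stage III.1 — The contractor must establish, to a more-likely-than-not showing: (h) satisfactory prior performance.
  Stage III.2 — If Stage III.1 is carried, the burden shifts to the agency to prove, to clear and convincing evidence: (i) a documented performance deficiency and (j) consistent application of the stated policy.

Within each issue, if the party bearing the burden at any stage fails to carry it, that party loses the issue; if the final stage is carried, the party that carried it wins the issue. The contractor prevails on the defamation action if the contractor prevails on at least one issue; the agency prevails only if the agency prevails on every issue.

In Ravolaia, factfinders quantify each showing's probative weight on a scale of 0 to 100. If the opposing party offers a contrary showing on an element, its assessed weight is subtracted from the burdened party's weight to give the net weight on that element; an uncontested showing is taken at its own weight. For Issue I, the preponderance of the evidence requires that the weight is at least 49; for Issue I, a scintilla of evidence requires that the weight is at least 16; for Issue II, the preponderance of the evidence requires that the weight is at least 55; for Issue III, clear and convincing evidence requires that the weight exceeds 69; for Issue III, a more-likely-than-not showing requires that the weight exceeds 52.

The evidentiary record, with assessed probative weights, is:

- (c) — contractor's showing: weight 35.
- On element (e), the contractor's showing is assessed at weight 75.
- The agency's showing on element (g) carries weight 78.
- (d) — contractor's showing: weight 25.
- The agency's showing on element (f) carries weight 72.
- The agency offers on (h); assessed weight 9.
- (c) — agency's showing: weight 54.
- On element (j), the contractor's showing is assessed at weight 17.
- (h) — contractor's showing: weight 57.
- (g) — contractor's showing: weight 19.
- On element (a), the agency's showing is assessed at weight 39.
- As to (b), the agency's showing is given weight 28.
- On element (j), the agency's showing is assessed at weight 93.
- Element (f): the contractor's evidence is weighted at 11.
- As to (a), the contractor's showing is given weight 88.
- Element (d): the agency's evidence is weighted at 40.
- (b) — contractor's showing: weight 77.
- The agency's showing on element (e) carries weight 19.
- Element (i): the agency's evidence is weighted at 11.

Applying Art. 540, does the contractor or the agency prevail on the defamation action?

contractor

— Issue I —
At Stage I.1 the contractor must meet the preponderance of the evidence (weight is at least 49): on (a) the weight is 88 less the opposing 39 gives net 49, ≥ 49, so (a) meets the standard; on (b) the weight is 77 less the opposing 28 gives net 49, ≥ 49, so (b) meets the standard.
  The contractor carries Stage I.1; the agency now bears the burden.
At Stage I.2 the agency must meet a scintilla of evidence (weight is at least 16): on (c) the weight is 54 less the opposing 35 gives net 19, ≥ 16, so (c) meets the standard; on (d) the weight is 40 less the opposing 25 gives net 15, which does not reach 16, so (d) does not meet the standard.
  Not every element is met, so the agency fails to carry Stage I.2.
The contractor prevails on this issue.
— Issue II —
Stage II.1 — burden on contractor; standard: the preponderance of the evidence (weight is at least 55).
    (e): 75 − 19 = 56 ≥ 55 [met]
  The contractor carries Stage II.1; the agency now bears the burden.
Stage II.2 — burden on agency; standard: the preponderance of the evidence (weight is at least 55).
    (f): 72 − 11 = 61 ≥ 55 [met]
    (g): 78 − 19 = 59 ≥ 55 [met]
  The agency carries the last stage.
With every stage satisfied, the agency prevails on this issue.
— Issue III —
Stage III.1 — burden on contractor; standard: a more-likely-than-not showing (weight exceeds 52).
    (h): 57 − 9 = 48 ≤ 52 [not met]
  Stage III.1 not carried; the contractor fails its burden.
The analysis ends at Stage III.1; the agency prevails on this issue.
Per-issue: Issue I → contractor; Issue II → agency; Issue III → agency. The contractor must prevail on at least one issue; overall, the contractor prevails.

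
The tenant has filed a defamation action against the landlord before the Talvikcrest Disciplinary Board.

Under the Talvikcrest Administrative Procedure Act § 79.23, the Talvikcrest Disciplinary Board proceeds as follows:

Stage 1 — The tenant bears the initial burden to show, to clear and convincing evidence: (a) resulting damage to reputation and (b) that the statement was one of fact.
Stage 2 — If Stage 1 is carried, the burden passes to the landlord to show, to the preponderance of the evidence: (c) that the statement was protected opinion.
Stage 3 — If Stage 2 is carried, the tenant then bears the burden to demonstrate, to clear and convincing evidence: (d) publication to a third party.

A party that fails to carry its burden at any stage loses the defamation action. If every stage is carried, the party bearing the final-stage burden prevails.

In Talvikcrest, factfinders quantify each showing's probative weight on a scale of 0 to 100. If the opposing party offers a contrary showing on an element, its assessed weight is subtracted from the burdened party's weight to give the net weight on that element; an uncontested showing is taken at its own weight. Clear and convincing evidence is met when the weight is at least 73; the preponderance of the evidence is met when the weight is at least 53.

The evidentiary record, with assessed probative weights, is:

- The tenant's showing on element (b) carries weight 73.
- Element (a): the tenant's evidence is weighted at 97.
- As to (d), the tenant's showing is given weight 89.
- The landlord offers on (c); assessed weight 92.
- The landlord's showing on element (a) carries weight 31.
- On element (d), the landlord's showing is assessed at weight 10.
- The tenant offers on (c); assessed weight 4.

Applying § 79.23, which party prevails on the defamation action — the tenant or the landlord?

landlord

At Stage 1 the tenant must meet clear and convincing evidence (weight is at least 73): on (a) the weight is 97 less the opposing 31 gives net 66, < 73, so (a) does not meet the standard; on (b) the weight is 73, which does reach 73, so (b) meets the standard.
  The tenant does not carry Stage 1.
The landlord prevails.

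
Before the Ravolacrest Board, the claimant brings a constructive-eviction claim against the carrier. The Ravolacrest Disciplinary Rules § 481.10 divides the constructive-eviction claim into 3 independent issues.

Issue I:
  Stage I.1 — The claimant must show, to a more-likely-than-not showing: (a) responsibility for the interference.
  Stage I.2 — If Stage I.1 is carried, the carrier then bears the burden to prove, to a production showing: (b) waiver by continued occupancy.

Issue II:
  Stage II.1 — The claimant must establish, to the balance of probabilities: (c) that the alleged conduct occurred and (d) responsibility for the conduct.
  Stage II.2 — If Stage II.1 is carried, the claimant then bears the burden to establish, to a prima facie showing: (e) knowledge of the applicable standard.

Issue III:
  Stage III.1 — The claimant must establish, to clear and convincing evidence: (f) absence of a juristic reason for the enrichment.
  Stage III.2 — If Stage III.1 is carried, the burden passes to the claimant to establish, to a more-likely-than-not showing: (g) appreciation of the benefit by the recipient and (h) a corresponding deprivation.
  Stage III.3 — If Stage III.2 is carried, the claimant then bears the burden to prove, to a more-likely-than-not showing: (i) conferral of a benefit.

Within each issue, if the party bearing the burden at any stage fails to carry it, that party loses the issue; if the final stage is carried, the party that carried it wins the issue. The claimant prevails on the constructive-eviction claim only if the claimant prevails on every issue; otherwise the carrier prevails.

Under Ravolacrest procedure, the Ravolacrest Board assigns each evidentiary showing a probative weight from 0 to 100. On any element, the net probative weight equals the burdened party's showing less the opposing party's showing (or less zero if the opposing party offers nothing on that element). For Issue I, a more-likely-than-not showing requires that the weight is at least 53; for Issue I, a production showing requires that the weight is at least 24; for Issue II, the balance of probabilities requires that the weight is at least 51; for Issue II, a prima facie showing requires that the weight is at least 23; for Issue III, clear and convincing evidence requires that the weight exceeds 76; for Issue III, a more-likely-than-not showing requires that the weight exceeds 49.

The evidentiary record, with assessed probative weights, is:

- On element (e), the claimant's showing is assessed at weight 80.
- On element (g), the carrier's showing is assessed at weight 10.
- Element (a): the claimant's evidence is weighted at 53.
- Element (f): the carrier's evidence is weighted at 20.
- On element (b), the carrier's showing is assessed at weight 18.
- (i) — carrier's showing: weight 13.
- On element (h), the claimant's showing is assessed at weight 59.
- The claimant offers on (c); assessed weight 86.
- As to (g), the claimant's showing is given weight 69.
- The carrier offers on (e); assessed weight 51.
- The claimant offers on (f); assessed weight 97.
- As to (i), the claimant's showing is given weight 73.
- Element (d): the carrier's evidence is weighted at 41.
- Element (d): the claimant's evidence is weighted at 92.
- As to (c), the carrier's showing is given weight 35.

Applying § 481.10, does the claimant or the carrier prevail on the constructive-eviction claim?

claimant

— Issue I —
Stage I.1 — burden on claimant; standard: a more-likely-than-not showing (weight is at least 53).
    (a): 53 ≥ 53 [met]
  All elements met. The burden passes to the carrier.
Stage I.2 — burden on carrier; standard: a production showing (weight is at least 24).
    (b): 18 < 24 [not met]
  Not every element is met, so the carrier fails to carry Stage I.2.
So the claimant prevails on this issue.
— Issue II —
Stage II.1 (claimant, the balance of probabilities, weight is at least 51): (c) net 86−35=51 ≥ 51 — meets; (d) net 92−41=51 ≥ 51 — meets.
  Stage II.1 carried; the burden remains with the claimant.
Stage II.2 (claimant, a prima facie showing, weight is at least 23): (e) net 80−51=29 ≥ 23 — meets.
  The claimant carries the last stage.
Every stage carried; the claimant prevails on this issue.
— Issue III —
Stage III.1 — burden on claimant; standard: clear and convincing evidence (weight exceeds 76).
    (f): 97 − 20 = 77 > 76 [met]
  Stage III.1 carried; the burden remains with the claimant.
Stage III.2 — burden on claimant; standard: a more-likely-than-not showing (weight exceeds 49).
    (g): 69 − 10 = 59 > 49 [met]
    (h): 59 > 49 [met]
  Stage III.2 carried; the burden remains with the claimant.
Stage III.3 — burden on claimant; standard: a more-likely-than-not showing (weight exceeds 49).
    (i): 73 − 13 = 60 > 49 [met]
  All elements met at the final stage.
With every stage satisfied, the claimant prevails on this issue.
Per-issue: Issue I → claimant; Issue II → claimant; Issue III → claimant. The claimant must prevail on every issue; overall, the claimant prevails.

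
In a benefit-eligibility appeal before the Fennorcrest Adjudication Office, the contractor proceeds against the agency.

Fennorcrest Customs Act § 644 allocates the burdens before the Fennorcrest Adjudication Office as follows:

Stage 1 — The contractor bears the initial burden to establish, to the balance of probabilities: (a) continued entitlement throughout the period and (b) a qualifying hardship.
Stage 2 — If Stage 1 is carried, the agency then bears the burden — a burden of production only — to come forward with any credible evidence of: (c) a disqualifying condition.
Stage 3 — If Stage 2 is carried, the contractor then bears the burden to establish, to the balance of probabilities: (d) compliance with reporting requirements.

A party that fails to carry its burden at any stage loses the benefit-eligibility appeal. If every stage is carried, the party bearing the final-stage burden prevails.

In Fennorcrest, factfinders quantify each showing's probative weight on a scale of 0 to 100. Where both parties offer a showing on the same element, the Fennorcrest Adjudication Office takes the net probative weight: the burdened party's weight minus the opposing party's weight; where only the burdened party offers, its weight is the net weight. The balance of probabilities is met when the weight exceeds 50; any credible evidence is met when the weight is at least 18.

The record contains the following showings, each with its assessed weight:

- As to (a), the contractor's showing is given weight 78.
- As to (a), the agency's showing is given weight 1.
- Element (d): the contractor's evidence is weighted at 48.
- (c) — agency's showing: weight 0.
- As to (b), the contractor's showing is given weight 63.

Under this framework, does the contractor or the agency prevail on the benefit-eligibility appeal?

contractor

Stage 1 (contractor, the balance of probabilities, weight exceeds 50): (a) net 78−1=77 > 50 — meets; (b) 63 > 50 — meets.
  The contractor carries Stage 1; the agency now bears the burden.
Stage 2 (agency, any credible evidence, weight is at least 18): (c) 0 < 18 — fails.
  Stage 2 not carried; the agency fails its burden.
The analysis ends at Stage 2; the contractor prevails.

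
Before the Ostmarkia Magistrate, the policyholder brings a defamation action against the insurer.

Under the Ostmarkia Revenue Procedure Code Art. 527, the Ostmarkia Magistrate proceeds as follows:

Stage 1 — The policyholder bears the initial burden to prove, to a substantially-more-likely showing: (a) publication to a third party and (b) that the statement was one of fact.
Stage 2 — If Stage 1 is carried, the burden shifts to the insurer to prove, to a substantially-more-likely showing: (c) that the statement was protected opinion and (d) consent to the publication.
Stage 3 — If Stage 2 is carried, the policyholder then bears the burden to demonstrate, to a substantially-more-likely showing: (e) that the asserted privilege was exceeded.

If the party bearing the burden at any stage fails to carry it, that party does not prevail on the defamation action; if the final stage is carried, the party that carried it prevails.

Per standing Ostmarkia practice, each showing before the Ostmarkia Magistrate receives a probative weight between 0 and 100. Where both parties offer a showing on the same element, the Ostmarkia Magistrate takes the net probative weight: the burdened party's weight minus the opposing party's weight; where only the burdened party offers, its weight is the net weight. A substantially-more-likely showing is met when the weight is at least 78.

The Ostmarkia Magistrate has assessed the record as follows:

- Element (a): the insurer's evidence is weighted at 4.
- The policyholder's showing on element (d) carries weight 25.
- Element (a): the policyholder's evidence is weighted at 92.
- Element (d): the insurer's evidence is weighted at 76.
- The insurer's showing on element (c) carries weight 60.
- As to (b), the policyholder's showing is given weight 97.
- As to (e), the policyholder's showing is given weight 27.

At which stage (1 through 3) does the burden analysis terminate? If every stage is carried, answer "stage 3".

Stage 1 (policyholder, a substantially-more-likely showing, weight is at least 78): (a) net 92−4=88 ≥ 78 — meets; (b) 97 ≥ 78 — meets.
  Stage 1 is satisfied; the onus moves to the insurer.
Stage 2 (insurer, a substantially-more-likely showing, weight is at least 78): (c) 60 < 78 — fails; (d) net 76−25=51 < 78 — fails.
  Not every element is met, so the insurer fails to carry Stage 2.
So the policyholder prevails.

stage 2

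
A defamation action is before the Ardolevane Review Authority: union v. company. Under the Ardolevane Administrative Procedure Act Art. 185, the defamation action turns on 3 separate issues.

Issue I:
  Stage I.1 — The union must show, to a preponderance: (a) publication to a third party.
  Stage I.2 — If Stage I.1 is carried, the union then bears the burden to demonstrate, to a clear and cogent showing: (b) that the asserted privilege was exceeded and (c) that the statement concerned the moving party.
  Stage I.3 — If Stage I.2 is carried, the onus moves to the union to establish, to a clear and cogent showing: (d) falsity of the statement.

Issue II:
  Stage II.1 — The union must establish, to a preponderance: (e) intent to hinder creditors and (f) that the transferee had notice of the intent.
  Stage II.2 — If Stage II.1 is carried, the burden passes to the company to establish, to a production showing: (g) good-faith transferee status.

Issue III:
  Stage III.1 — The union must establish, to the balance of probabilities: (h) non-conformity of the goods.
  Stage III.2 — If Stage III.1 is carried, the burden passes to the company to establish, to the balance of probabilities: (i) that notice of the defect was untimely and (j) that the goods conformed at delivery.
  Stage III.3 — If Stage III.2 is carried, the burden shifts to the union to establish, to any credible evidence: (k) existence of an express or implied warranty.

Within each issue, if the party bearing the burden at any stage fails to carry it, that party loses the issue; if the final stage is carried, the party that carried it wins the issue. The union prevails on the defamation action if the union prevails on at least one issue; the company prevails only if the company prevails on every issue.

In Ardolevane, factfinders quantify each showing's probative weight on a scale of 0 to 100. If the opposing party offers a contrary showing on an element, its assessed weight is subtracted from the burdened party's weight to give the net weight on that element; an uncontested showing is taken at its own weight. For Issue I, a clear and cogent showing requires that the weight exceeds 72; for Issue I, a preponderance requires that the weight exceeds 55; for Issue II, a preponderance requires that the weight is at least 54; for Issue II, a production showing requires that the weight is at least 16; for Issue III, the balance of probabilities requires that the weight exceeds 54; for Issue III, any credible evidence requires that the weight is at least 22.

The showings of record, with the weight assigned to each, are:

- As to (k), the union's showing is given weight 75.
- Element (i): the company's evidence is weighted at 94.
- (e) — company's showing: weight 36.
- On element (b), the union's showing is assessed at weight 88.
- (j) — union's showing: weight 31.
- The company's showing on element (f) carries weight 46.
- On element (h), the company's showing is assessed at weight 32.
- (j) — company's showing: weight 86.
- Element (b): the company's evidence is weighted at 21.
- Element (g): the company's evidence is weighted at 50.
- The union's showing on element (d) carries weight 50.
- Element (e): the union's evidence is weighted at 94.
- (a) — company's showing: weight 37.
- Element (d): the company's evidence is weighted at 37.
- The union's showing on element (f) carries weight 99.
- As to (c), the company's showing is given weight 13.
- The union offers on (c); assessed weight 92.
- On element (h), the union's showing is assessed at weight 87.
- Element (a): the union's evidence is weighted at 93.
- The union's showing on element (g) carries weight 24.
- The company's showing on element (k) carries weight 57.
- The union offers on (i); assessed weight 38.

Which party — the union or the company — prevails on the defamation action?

— Issue I —
Stage I.1 — burden on union; standard: a preponderance (weight exceeds 55).
    (a): 93 − 37 = 56 > 55 [met]
  All elements met. The union retains the burden for Stage I.2.
Stage I.2 — burden on union; standard: a clear and cogent showing (weight exceeds 72).
    (b): 88 − 21 = 67 ≤ 72 [not met]
    (c): 92 − 13 = 79 > 72 [met]
  Not every element is met, so the union fails to carry Stage I.2.
So the company prevails on this issue.
— Issue II —
Stage II.1 — burden on union; standard: a preponderance (weight is at least 54).
    (e): 94 − 36 = 58 ≥ 54 [met]
    (f): 99 − 46 = 53 < 54 [not met]
  Stage II.1 not carried; the union fails its burden.
The company prevails on this issue.
— Issue III —
Stage III.1 — burden on union; standard: the balance of probabilities (weight exceeds 54).
    (h): 87 − 32 = 55 > 54 [met]
  Stage III.1 is satisfied; the onus moves to the company.
Stage III.2 — burden on company; standard: the balance of probabilities (weight exceeds 54).
    (i): 94 − 38 = 56 > 54 [met]
    (j): 86 − 31 = 55 > 54 [met]
  Stage III.2 carried; the burden shifts to the union.
Stage III.3 — burden on union; standard: any credible evidence (weight is at least 22).
    (k): 75 − 57 = 18 < 22 [not met]
  The union does not carry Stage III.3.
The analysis ends at Stage III.3; the company prevails on this issue.
Per-issue: Issue I → company; Issue II → company; Issue III → company. The union must prevail on at least one issue; overall, the company prevails.

company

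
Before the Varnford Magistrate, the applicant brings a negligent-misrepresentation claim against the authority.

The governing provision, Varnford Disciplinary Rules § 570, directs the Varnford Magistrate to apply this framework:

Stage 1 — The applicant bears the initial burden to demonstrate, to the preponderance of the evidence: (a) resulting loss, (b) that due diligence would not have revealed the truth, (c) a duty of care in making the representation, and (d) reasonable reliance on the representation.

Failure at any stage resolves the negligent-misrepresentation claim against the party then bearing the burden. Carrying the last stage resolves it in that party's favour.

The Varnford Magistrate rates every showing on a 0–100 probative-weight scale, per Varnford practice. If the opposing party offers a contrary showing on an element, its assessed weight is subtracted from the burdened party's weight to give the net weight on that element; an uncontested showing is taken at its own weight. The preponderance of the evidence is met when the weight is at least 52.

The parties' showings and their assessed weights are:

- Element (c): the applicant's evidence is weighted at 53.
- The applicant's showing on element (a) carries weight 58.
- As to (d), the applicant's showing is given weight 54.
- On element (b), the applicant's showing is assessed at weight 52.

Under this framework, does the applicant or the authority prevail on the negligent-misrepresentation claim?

applicant

Stage 1 — burden on applicant; standard: the preponderance of the evidence (weight is at least 52).
    (a): 58 ≥ 52 [met]
    (b): 52 ≥ 52 [met]
    (c): 53 ≥ 52 [met]
    (d): 54 ≥ 52 [met]
  The applicant carries the last stage.
With every stage satisfied, the applicant prevails.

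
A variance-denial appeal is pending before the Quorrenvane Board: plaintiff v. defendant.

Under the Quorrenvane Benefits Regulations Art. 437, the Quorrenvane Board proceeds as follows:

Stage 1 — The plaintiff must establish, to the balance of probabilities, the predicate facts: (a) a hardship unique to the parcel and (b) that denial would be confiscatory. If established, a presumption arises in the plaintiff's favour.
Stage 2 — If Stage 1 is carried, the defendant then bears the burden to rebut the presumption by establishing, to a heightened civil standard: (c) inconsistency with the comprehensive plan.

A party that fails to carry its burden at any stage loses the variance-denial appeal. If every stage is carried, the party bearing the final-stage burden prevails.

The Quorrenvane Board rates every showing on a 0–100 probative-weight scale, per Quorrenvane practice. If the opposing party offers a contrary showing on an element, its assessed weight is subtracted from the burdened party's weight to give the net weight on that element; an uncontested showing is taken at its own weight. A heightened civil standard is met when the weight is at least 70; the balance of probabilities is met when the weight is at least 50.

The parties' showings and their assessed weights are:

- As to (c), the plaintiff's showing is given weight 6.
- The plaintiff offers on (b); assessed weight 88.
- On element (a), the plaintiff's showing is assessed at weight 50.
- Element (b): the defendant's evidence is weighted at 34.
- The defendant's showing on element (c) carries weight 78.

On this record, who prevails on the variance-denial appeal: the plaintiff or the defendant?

defendant

Stage 1 (plaintiff, the balance of probabilities, weight is at least 50): (a) 50 ≥ 50 — meets; (b) net 88−34=54 ≥ 50 — meets.
  The plaintiff carries Stage 1; the defendant now bears the burden.
Stage 2 (defendant, a heightened civil standard, weight is at least 70): (c) net 78−6=72 ≥ 70 — meets.
  The defendant carries the last stage.
With every stage satisfied, the defendant prevails.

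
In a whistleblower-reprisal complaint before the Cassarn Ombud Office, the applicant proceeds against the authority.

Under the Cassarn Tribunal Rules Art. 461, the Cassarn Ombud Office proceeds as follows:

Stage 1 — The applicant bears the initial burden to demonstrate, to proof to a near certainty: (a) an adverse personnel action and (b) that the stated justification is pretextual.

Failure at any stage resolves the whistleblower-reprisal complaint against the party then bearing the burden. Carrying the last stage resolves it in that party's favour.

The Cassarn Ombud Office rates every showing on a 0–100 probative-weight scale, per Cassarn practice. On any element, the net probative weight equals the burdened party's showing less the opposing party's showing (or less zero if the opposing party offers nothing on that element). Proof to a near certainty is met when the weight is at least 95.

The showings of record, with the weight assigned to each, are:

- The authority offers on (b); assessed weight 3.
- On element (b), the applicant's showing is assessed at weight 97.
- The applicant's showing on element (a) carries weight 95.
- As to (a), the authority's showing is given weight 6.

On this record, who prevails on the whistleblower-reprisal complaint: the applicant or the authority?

At Stage 1 the applicant must meet proof to a near certainty (weight is at least 95): on (a) the weight is 95 less the opposing 6 gives net 89, < 95, so (a) does not meet the standard; on (b) the weight is 97 less the opposing 3 gives net 94, which does not reach 95, so (b) does not meet the standard.
  The applicant does not carry Stage 1.
The authority prevails.

authority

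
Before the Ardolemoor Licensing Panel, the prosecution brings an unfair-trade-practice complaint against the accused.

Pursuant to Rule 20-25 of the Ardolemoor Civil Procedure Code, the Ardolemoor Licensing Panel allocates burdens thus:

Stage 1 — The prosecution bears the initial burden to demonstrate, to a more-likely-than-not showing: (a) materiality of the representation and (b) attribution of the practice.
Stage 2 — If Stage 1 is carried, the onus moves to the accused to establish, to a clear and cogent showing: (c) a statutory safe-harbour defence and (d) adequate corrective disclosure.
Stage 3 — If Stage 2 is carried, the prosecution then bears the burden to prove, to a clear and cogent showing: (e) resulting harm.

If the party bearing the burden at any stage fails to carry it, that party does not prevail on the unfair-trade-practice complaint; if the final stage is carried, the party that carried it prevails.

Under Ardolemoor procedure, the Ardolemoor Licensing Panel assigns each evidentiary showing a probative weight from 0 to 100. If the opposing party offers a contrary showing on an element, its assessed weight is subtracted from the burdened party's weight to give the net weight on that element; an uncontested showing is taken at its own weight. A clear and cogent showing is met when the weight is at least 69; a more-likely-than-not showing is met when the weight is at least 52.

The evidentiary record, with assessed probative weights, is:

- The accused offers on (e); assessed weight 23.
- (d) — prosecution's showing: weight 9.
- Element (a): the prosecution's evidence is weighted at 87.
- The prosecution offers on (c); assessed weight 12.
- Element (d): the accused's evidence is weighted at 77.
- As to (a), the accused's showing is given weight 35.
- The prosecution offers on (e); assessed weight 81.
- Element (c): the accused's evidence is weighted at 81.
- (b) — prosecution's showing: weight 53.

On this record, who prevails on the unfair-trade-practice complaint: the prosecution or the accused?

prosecution

At Stage 1 the prosecution must meet a more-likely-than-not showing (weight is at least 52): on (a) the weight is 87 less the opposing 35 gives net 52, ≥ 52, so (a) meets the standard; on (b) the weight is 53, ≥ 52, so (b) meets the standard.
  Stage 1 is satisfied; the onus moves to the accused.
At Stage 2 the accused must meet a clear and cogent showing (weight is at least 69): on (c) the weight is 81 less the opposing 12 gives net 69, which does reach 69, so (c) meets the standard; on (d) the weight is 77 less the opposing 9 gives net 68, < 69, so (d) does not meet the standard.
  Not every element is met, so the accused fails to carry Stage 2.
The analysis ends at Stage 2; the prosecution prevails.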